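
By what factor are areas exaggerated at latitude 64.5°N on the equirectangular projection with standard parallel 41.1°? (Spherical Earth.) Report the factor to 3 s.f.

With standard parallel φ₀ = 41.1°, the equirectangular projection gives x = Rλ cos φ₀, y = Rφ, so h = 1 and k = cos 41.1° / cos φ.
Areal scale = h·k = 1 × cos φ₀ / cos φ; at 64.5°, h = 1.000, k = 1.750, so h·k = 1.750.

1.75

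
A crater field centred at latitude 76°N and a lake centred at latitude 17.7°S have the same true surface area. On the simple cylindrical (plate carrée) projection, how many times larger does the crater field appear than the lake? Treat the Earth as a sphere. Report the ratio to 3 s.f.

3.94

Plate carrée maps x = Rλ, y = Rφ. The meridian scale is h = 1 and the parallel scale is k = 1/cos φ = sec φ.
Areal scale at 76°: h·k = 1.000 × 4.134 = 4.134.
Areal scale at 17.7°: h·k = 1.000 × 1.050 = 1.050.
Ratio = 4.134/1.050 ≈ 3.94.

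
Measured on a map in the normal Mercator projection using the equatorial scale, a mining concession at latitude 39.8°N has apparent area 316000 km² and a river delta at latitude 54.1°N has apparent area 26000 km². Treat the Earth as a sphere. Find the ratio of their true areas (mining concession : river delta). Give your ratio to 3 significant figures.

On Mercator the areal scale is sec²φ, so true area = apparent × cos²φ.
True area of mining concession: 316000 × cos²(39.8°) = 316000 × 0.5903 = 186500 km².
True area of river delta: 26000 × cos²(54.1°) = 26000 × 0.3438 = 8940 km².
Ratio = 186500 / 8940 ≈ 20.9.

20.9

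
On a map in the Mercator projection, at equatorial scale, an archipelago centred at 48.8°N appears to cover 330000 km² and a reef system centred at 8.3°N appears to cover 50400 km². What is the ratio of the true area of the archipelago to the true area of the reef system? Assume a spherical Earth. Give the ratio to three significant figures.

Mercator's areal exaggeration is sec²φ; hence true area = (apparent area) · cos²φ.
True area of archipelago: 330000 × cos²(48.8°) = 330000 × 0.4339 = 143200 km².
True area of reef system: 50400 × cos²(8.3°) = 50400 × 0.9792 = 49350 km².
Ratio = 143200 / 49350 ≈ 2.90.

2.90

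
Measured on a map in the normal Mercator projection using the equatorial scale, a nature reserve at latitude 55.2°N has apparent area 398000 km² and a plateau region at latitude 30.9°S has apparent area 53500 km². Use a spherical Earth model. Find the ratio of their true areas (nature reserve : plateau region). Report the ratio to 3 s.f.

Mercator's areal exaggeration is sec²φ; hence true area = (apparent area) · cos²φ.
True area of nature reserve: 398000 × cos²(55.2°) = 398000 × 0.3257 = 129600 km².
True area of plateau region: 53500 × cos²(30.9°) = 53500 × 0.7363 = 39390 km².
Ratio = 129600 / 39390 ≈ 3.29.

3.29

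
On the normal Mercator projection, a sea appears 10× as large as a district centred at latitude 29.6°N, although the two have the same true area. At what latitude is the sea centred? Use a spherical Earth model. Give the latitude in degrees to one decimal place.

For equal true areas on Mercator, apparent areas scale as sec²φ, so the ratio is cos²φ₂ / cos²φ₁.
cos²φ₂ / cos²φ₁ = 10  ⇒  cos φ₁ = cos 29.6° / √10 = 0.8695/3.162 = 0.2750.
φ₁ = arccos(0.2750) ≈ 74.0°.

74.0°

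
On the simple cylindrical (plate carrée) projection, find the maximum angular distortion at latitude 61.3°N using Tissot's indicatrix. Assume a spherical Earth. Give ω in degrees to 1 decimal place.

41.1°

Plate carrée maps x = Rλ, y = Rφ. The meridian scale is h = 1 and the parallel scale is k = 1/cos φ = sec φ.
At 61.3°: h = 1.000, k = 2.082; principal scales a = 2.082, b = 1.000.
sin(ω/2) = (a − b)/(a + b) = 1.082/3.082 = 0.3511, so ω = 2 arcsin(0.3511) ≈ 41.1°.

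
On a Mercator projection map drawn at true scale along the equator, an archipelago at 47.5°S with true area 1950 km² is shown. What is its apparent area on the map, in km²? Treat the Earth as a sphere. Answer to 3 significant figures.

The Mercator projection is conformal; its linear scale factor is the same in every direction and equals sec φ = 1/cos φ.
Areal scale = k² = sec²φ = 1/cos²(47.5°) = 1/0.6756² = 2.191.
Apparent area = 1950 × 2.191 ≈ 4270 km².

4270 km²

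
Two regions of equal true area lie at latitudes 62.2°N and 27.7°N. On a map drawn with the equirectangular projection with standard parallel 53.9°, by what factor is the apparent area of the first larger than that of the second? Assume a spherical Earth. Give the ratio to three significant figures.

The equidistant cylindrical projection with φ₀ = 53.9° has h = 1 (meridians true) and k = cos φ₀ / cos φ along parallels.
Areal scale at 62.2°: h·k = 1.000 × 1.263 = 1.263.
Areal scale at 27.7°: h·k = 1.000 × 0.6655 = 0.6655.
Ratio = 1.263/0.6655 ≈ 1.90.

1.90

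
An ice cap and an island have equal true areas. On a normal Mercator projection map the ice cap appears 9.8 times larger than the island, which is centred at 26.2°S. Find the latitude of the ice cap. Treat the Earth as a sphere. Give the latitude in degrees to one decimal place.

Mercator areal scale is sec²φ, so apparent-area ratio = sec²φ₁ / sec²φ₂ = cos²φ₂ / cos²φ₁.
cos²φ₂ / cos²φ₁ = 9.8  ⇒  cos φ₁ = cos 26.2° / √9.8 = 0.8973/3.130 = 0.2866.
φ₁ = arccos(0.2866) ≈ 73.3°.

73.3°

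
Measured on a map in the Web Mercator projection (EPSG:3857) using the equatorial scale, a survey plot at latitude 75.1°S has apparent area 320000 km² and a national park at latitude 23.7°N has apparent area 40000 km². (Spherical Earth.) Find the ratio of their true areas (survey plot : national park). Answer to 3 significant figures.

Mercator's areal exaggeration is sec²φ; hence true area = (apparent area) · cos²φ.
True area of survey plot: 320000 × cos²(75.1°) = 320000 × 0.06612 = 21160 km².
True area of national park: 40000 × cos²(23.7°) = 40000 × 0.8384 = 33540 km².
Ratio = 21160 / 33540 ≈ 0.631.

0.631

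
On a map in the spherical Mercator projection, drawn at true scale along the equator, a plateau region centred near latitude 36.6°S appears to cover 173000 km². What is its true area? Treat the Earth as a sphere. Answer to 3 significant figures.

112000 km²

Mercator is conformal, so the point scale is isotropic: h = k = sec φ = 1/cos φ.
Areal scale = k² = sec²φ = 1/cos²(36.6°) = 1/0.8028² = 1.552.
True area = apparent / (areal scale) = 173000 / 1.552 ≈ 112000 km².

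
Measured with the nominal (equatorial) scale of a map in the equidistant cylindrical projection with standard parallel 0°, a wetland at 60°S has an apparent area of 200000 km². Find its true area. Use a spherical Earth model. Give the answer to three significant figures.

100000 km²

In the plate carrée (x = Rλ, y = Rφ), meridians are true-scale (h = 1) and parallels are stretched by k = sec φ.
Areal scale = h·k = 1 × sec φ; at 60°, h = 1.000, k = 2.000, so h·k = 2.000.
True area = apparent / (areal scale) = 200000 / 2.000 ≈ 100000 km².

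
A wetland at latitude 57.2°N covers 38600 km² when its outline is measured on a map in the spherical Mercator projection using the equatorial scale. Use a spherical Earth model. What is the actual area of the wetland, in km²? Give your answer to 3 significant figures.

For Mercator, h = k = sec φ (a conformal cylindrical projection has a single point scale, 1/cos φ).
Areal scale = k² = sec²φ = 1/cos²(57.2°) = 1/0.5417² = 3.408.
True area = apparent / (areal scale) = 38600 / 3.408 ≈ 11300 km².

11300 km²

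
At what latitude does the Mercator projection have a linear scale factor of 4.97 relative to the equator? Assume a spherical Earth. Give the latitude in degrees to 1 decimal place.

Mercator scale is k = sec φ = 1/cos φ.
1/cos φ = 4.97  ⇒  cos φ = 0.2012  ⇒  φ = arccos(0.2012) ≈ 78.4°.

78.4°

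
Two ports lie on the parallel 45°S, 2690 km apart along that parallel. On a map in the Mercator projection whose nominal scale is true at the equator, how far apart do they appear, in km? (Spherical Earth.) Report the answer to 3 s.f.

3800 km

Mercator is conformal, so the point scale is isotropic: h = k = sec φ = 1/cos φ.
Along the parallel, k = sec 45° = 1/0.7071 = 1.414.
Map distance = 2690 × 1.414 ≈ 3800 km.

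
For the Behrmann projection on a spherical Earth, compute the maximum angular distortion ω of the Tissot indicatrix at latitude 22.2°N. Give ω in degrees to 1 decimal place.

7.7°

Behrmann is a cylindrical equal-area projection with standard parallels at ±30°. For cylindrical equal-area with standard parallel φ₀, h = cos φ / cos φ₀ and k = cos φ₀ / cos φ, so h·k = 1.
At 22.2°: h = 1.069, k = 0.9354; principal scales a = 1.069, b = 0.9354.
sin(ω/2) = (a − b)/(a + b) = 0.1337/2.004 = 0.06672, so ω = 2 arcsin(0.06672) ≈ 7.7°.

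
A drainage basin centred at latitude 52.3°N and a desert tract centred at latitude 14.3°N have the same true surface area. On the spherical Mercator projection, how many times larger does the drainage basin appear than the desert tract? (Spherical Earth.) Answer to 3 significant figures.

Mercator areal scale is sec²φ.
At 52.3°: sec²(52.3°) = 1/0.6115² = 2.674.
At 14.3°: sec²(14.3°) = 1/0.9690² = 1.065.
Ratio = 2.674/1.065 = cos²(14.3°)/cos²(52.3°) ≈ 2.51.

2.51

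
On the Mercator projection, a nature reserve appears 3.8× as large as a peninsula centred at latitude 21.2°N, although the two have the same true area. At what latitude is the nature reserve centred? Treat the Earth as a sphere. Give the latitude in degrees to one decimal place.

Mercator areal scale is sec²φ, so apparent-area ratio = sec²φ₁ / sec²φ₂ = cos²φ₂ / cos²φ₁.
cos²φ₂ / cos²φ₁ = 3.8  ⇒  cos φ₁ = cos 21.2° / √3.8 = 0.9323/1.949 = 0.4783.
φ₁ = arccos(0.4783) ≈ 61.4°.

61.4°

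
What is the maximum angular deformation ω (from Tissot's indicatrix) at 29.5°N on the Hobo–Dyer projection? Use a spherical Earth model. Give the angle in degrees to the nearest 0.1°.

The Hobo–Dyer projection is cylindrical equal-area with φ₀ = 37.5°. For cylindrical equal-area with standard parallel φ₀, h = cos φ / cos φ₀ and k = cos φ₀ / cos φ, so h·k = 1.
At 29.5°: h = 1.097, k = 0.9115; principal scales a = 1.097, b = 0.9115.
sin(ω/2) = (a − b)/(a + b) = 0.1855/2.009 = 0.09237, so ω = 2 arcsin(0.09237) ≈ 10.6°.

10.6°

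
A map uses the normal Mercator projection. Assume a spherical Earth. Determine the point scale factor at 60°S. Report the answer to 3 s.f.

2.00

Mercator is conformal, so the point scale is isotropic: h = k = sec φ = 1/cos φ.
k = 1/cos 60° = 1/0.5000 = 2.000.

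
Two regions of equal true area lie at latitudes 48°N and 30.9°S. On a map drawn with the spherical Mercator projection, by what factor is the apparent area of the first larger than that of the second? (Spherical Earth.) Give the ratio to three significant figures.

1.64

On Mercator, area is exaggerated by sec²φ = 1/cos²φ.
At 48°: sec²(48°) = 1/0.6691² = 2.233.
At 30.9°: sec²(30.9°) = 1/0.8581² = 1.358.
Ratio = 2.233/1.358 = cos²(30.9°)/cos²(48°) ≈ 1.64.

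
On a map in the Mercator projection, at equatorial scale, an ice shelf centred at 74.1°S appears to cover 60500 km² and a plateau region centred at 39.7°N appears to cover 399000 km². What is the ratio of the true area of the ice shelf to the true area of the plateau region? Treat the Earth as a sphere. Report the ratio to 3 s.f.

0.0192

Mercator's areal exaggeration is sec²φ; hence true area = (apparent area) · cos²φ.
True area of ice shelf: 60500 × cos²(74.1°) = 60500 × 0.07505 = 4541 km².
True area of plateau region: 399000 × cos²(39.7°) = 399000 × 0.5920 = 236200 km².
Ratio = 4541 / 236200 ≈ 0.0192.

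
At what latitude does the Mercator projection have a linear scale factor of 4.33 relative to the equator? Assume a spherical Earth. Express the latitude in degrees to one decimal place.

76.6°

Mercator scale is k = sec φ = 1/cos φ.
1/cos φ = 4.33  ⇒  cos φ = 0.2309  ⇒  φ = arccos(0.2309) ≈ 76.6°.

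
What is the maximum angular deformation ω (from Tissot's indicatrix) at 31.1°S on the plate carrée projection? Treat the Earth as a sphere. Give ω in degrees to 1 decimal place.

8.9°

Plate carrée maps x = Rλ, y = Rφ. The meridian scale is h = 1 and the parallel scale is k = 1/cos φ = sec φ.
At 31.1°: h = 1.000, k = 1.168; principal scales a = 1.168, b = 1.000.
sin(ω/2) = (a − b)/(a + b) = 0.1679/2.168 = 0.07743, so ω = 2 arcsin(0.07743) ≈ 8.9°.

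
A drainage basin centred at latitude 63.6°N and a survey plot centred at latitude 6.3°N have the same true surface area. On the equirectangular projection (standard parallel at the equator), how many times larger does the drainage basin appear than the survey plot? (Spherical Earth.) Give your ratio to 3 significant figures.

In the plate carrée (x = Rλ, y = Rφ), meridians are true-scale (h = 1) and parallels are stretched by k = sec φ.
Areal scale at 63.6°: h·k = 1.000 × 2.249 = 2.249.
Areal scale at 6.3°: h·k = 1.000 × 1.006 = 1.006.
Ratio = 2.249/1.006 ≈ 2.24.

2.24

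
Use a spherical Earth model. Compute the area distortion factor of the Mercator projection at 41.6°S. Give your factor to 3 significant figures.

The Mercator projection is conformal; its linear scale factor is the same in every direction and equals sec φ = 1/cos φ.
Areal scale = k² = sec²φ = 1/cos²(41.6°) = 1/0.7478² = 1.788.

1.79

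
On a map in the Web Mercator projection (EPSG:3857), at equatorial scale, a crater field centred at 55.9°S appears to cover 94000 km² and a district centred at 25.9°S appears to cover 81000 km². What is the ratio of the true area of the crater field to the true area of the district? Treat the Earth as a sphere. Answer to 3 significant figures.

Since Mercator area scale is 1/cos²φ, the true area equals the apparent area multiplied by cos²φ.
True area of crater field: 94000 × cos²(55.9°) = 94000 × 0.3143 = 29550 km².
True area of district: 81000 × cos²(25.9°) = 81000 × 0.8092 = 65550 km².
Ratio = 29550 / 65550 ≈ 0.451.

0.451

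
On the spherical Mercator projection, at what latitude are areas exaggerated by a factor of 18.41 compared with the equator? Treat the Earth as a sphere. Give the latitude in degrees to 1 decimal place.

Mercator areal scale is sec²φ.
sec²φ = 18.41  ⇒  cos²φ = 0.05432  ⇒  cos φ = 0.2331.
φ = arccos(0.2331) ≈ 76.5°.

76.5°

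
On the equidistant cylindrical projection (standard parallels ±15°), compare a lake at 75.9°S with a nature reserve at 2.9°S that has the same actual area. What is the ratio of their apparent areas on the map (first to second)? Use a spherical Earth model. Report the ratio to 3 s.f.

With standard parallel φ₀ = 15°, the equirectangular projection gives x = Rλ cos φ₀, y = Rφ, so h = 1 and k = cos 15° / cos φ.
Areal scale at 75.9°: h·k = 1.000 × 3.965 = 3.965.
Areal scale at 2.9°: h·k = 1.000 × 0.9672 = 0.9672.
Ratio = 3.965/0.9672 ≈ 4.10.

4.10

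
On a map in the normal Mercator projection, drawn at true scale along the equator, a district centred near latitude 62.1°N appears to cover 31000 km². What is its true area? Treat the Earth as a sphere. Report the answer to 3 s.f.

For Mercator, h = k = sec φ (a conformal cylindrical projection has a single point scale, 1/cos φ).
Areal scale = k² = sec²φ = 1/cos²(62.1°) = 1/0.4679² = 4.567.
True area = apparent / (areal scale) = 31000 / 4.567 ≈ 6790 km².

6790 km²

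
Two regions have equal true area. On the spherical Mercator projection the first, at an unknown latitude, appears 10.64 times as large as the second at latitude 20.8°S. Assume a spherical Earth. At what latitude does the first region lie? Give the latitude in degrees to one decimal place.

73.3°

For equal true areas on Mercator, apparent areas scale as sec²φ, so the ratio is cos²φ₂ / cos²φ₁.
cos²φ₂ / cos²φ₁ = 10.64  ⇒  cos φ₁ = cos 20.8° / √10.64 = 0.9348/3.262 = 0.2866.
φ₁ = arccos(0.2866) ≈ 73.3°.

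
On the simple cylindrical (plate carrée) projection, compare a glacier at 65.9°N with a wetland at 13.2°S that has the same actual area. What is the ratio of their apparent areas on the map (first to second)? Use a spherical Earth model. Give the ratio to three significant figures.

2.38

Plate carrée maps x = Rλ, y = Rφ. The meridian scale is h = 1 and the parallel scale is k = 1/cos φ = sec φ.
Areal scale at 65.9°: h·k = 1.000 × 2.449 = 2.449.
Areal scale at 13.2°: h·k = 1.000 × 1.027 = 1.027.
Ratio = 2.449/1.027 ≈ 2.38.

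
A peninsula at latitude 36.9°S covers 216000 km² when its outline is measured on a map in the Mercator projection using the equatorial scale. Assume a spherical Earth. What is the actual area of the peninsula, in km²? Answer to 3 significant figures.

138000 km²

Mercator is conformal, so the point scale is isotropic: h = k = sec φ = 1/cos φ.
Areal scale = k² = sec²φ = 1/cos²(36.9°) = 1/0.7997² = 1.564.
True area = apparent / (areal scale) = 216000 / 1.564 ≈ 138000 km².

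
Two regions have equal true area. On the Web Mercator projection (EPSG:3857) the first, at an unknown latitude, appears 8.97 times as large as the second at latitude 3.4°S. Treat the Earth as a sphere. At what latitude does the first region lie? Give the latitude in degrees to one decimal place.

On Mercator, (apparent₁)/(apparent₂) = sec²φ₁ / sec²φ₂ when true areas are equal.
cos²φ₂ / cos²φ₁ = 8.97  ⇒  cos φ₁ = cos 3.4° / √8.97 = 0.9982/2.995 = 0.3333.
φ₁ = arccos(0.3333) ≈ 70.5°.

70.5°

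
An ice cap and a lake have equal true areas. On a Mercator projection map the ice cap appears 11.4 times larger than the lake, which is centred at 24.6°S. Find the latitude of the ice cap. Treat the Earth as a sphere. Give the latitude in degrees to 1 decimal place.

74.4°

Mercator areal scale is sec²φ, so apparent-area ratio = sec²φ₁ / sec²φ₂ = cos²φ₂ / cos²φ₁.
cos²φ₂ / cos²φ₁ = 11.4  ⇒  cos φ₁ = cos 24.6° / √11.4 = 0.9092/3.376 = 0.2693.
φ₁ = arccos(0.2693) ≈ 74.4°.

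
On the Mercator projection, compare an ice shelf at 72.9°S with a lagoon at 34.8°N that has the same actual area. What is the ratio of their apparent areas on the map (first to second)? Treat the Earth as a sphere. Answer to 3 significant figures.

On Mercator, area is exaggerated by sec²φ = 1/cos²φ.
At 72.9°: sec²(72.9°) = 1/0.2940² = 11.57.
At 34.8°: sec²(34.8°) = 1/0.8211² = 1.483.
Ratio = 11.57/1.483 = cos²(34.8°)/cos²(72.9°) ≈ 7.80.

7.80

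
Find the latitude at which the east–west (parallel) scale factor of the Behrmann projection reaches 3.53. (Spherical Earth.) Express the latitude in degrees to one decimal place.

75.8°

The Behrmann projection is cylindrical equal-area with φ₀ = 30°. A cylindrical equal-area projection with standard parallel φ₀ has meridian scale h = cos φ / cos φ₀ and parallel scale k = cos φ₀ / cos φ (so areas are preserved, h·k = 1).
k = cos φ₀ / cos φ = 3.53  ⇒  cos φ = cos 30° / 3.53 = 0.2453.
φ = arccos(0.2453) ≈ 75.8°.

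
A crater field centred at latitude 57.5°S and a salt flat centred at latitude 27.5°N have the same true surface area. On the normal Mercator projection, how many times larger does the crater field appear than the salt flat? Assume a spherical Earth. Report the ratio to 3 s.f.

2.73

Mercator areal scale is sec²φ.
At 57.5°: sec²(57.5°) = 1/0.5373² = 3.464.
At 27.5°: sec²(27.5°) = 1/0.8870² = 1.271.
Ratio = 3.464/1.271 = cos²(27.5°)/cos²(57.5°) ≈ 2.73.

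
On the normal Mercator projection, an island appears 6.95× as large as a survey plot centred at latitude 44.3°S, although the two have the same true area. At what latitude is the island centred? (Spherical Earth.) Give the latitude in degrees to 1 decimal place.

For equal true areas on Mercator, apparent areas scale as sec²φ, so the ratio is cos²φ₂ / cos²φ₁.
cos²φ₂ / cos²φ₁ = 6.95  ⇒  cos φ₁ = cos 44.3° / √6.95 = 0.7157/2.636 = 0.2715.
φ₁ = arccos(0.2715) ≈ 74.2°.

74.2°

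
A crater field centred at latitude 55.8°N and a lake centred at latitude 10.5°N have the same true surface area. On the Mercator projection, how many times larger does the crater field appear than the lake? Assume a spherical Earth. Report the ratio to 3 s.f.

3.06

On Mercator, area is exaggerated by sec²φ = 1/cos²φ.
At 55.8°: sec²(55.8°) = 1/0.5621² = 3.165.
At 10.5°: sec²(10.5°) = 1/0.9833² = 1.034.
Ratio = 3.165/1.034 = cos²(10.5°)/cos²(55.8°) ≈ 3.06.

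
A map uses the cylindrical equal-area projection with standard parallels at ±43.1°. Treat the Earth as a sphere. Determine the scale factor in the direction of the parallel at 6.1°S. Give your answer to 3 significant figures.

Cylindrical equal-area (φ₀ = 43.1°): h = cos φ / cos 43.1° along meridians, k = cos 43.1° / cos φ along parallels; h·k = 1.
k = cos 43.1° / cos 6.1° = 0.7302/0.9943 = 0.7343.

0.734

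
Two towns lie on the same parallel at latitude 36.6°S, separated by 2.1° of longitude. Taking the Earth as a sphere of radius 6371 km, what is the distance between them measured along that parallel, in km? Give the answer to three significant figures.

187 km

Arc length along a parallel = R cos φ · Δλ (with Δλ in radians).
= 6371 × cos 36.6° × (2.1° × π/180) = 6371 × 0.8028 × 0.03665 ≈ 187 km.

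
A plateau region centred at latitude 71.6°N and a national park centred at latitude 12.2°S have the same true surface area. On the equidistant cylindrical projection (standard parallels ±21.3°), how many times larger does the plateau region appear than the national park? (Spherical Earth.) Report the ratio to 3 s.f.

With standard parallel φ₀ = 21.3°, the equirectangular projection gives x = Rλ cos φ₀, y = Rφ, so h = 1 and k = cos 21.3° / cos φ.
Areal scale at 71.6°: h·k = 1.000 × 2.952 = 2.952.
Areal scale at 12.2°: h·k = 1.000 × 0.9532 = 0.9532.
Ratio = 2.952/0.9532 ≈ 3.10.

3.10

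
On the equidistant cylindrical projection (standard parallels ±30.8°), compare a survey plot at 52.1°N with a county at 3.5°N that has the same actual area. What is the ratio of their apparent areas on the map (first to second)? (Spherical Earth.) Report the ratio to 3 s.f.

With standard parallel φ₀ = 30.8°, the equirectangular projection gives x = Rλ cos φ₀, y = Rφ, so h = 1 and k = cos 30.8° / cos φ.
Areal scale at 52.1°: h·k = 1.000 × 1.398 = 1.398.
Areal scale at 3.5°: h·k = 1.000 × 0.8606 = 0.8606.
Ratio = 1.398/0.8606 ≈ 1.62.

1.62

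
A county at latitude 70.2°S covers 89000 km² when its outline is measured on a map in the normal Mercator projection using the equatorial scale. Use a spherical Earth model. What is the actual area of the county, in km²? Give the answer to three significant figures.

10200 km²

The Mercator projection is conformal; its linear scale factor is the same in every direction and equals sec φ = 1/cos φ.
Areal scale = k² = sec²φ = 1/cos²(70.2°) = 1/0.3387² = 8.715.
True area = apparent / (areal scale) = 89000 / 8.715 ≈ 10200 km².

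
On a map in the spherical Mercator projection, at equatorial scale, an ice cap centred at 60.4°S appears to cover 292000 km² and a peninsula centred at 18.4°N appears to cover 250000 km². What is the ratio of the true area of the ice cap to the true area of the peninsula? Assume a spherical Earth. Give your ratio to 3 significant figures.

0.317

Since Mercator area scale is 1/cos²φ, the true area equals the apparent area multiplied by cos²φ.
True area of ice cap: 292000 × cos²(60.4°) = 292000 × 0.2440 = 71240 km².
True area of peninsula: 250000 × cos²(18.4°) = 250000 × 0.9004 = 225100 km².
Ratio = 71240 / 225100 ≈ 0.317.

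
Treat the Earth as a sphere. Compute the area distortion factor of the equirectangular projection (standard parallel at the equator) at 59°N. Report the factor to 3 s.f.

In the plate carrée (x = Rλ, y = Rφ), meridians are true-scale (h = 1) and parallels are stretched by k = sec φ.
Areal scale = h·k = 1 × sec φ; at 59°, h = 1.000, k = 1.942, so h·k = 1.942.

1.94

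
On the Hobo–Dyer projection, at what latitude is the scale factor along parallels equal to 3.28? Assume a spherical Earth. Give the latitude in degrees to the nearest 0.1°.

The Hobo–Dyer projection is cylindrical equal-area with φ₀ = 37.5°. For cylindrical equal-area with standard parallel φ₀, h = cos φ / cos φ₀ and k = cos φ₀ / cos φ, so h·k = 1.
k = cos φ₀ / cos φ = 3.28  ⇒  cos φ = cos 37.5° / 3.28 = 0.2419.
φ = arccos(0.2419) ≈ 76.0°.

76.0°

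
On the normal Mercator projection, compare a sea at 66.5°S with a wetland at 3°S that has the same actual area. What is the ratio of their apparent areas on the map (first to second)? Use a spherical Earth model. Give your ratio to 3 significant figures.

Mercator areal scale is sec²φ.
At 66.5°: sec²(66.5°) = 1/0.3987² = 6.289.
At 3°: sec²(3°) = 1/0.9986² = 1.003.
Ratio = 6.289/1.003 = cos²(3°)/cos²(66.5°) ≈ 6.27.

6.27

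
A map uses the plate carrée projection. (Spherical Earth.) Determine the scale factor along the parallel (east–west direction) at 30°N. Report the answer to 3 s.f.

1.15

Plate carrée maps x = Rλ, y = Rφ. The meridian scale is h = 1 and the parallel scale is k = 1/cos φ = sec φ.
k = 1/cos 30° = 1/0.8660 = 1.155.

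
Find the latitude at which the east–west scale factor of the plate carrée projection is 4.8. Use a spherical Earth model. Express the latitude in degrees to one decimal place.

Plate carrée: h = 1, k = sec φ along parallels.
sec φ = 4.8  ⇒  cos φ = 0.2083  ⇒  φ ≈ 78.0°.

78.0°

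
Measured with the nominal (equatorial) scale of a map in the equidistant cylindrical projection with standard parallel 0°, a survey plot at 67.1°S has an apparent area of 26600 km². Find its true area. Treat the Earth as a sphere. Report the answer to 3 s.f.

10400 km²

For the equirectangular projection with φ₀ = 0 (plate carrée), h = 1 along meridians and k = sec φ along parallels.
Areal scale = h·k = 1 × sec φ; at 67.1°, h = 1.000, k = 2.570, so h·k = 2.570.
True area = apparent / (areal scale) = 26600 / 2.570 ≈ 10400 km².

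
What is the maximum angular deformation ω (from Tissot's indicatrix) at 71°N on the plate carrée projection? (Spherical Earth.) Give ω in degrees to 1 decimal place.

61.2°

For the equirectangular projection with φ₀ = 0 (plate carrée), h = 1 along meridians and k = sec φ along parallels.
At 71°: h = 1.000, k = 3.072; principal scales a = 3.072, b = 1.000.
sin(ω/2) = (a − b)/(a + b) = 2.072/4.072 = 0.5088, so ω = 2 arcsin(0.5088) ≈ 61.2°.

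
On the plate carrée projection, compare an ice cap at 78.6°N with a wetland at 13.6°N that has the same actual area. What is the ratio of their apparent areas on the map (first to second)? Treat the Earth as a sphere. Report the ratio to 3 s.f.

4.92

For the equirectangular projection with φ₀ = 0 (plate carrée), h = 1 along meridians and k = sec φ along parallels.
Areal scale at 78.6°: h·k = 1.000 × 5.059 = 5.059.
Areal scale at 13.6°: h·k = 1.000 × 1.029 = 1.029.
Ratio = 5.059/1.029 ≈ 4.92.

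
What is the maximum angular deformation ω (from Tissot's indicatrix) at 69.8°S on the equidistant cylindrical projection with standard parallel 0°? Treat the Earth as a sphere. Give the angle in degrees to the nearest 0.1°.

For the equirectangular projection with φ₀ = 0 (plate carrée), h = 1 along meridians and k = sec φ along parallels.
At 69.8°: h = 1.000, k = 2.896; principal scales a = 2.896, b = 1.000.
sin(ω/2) = (a − b)/(a + b) = 1.896/3.896 = 0.4867, so ω = 2 arcsin(0.4867) ≈ 58.2°.

58.2°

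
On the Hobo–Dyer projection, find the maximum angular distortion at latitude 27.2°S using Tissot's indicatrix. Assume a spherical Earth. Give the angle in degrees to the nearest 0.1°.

13.1°

Hobo–Dyer is a cylindrical equal-area projection with standard parallels at ±37.5°. A cylindrical equal-area projection with standard parallel φ₀ has meridian scale h = cos φ / cos φ₀ and parallel scale k = cos φ₀ / cos φ (so areas are preserved, h·k = 1).
At 27.2°: h = 1.121, k = 0.8920; principal scales a = 1.121, b = 0.8920.
sin(ω/2) = (a − b)/(a + b) = 0.2291/2.013 = 0.1138, so ω = 2 arcsin(0.1138) ≈ 13.1°.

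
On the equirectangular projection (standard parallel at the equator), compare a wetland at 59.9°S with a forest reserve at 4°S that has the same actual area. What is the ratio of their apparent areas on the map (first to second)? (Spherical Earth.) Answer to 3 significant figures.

In the plate carrée (x = Rλ, y = Rφ), meridians are true-scale (h = 1) and parallels are stretched by k = sec φ.
Areal scale at 59.9°: h·k = 1.000 × 1.994 = 1.994.
Areal scale at 4°: h·k = 1.000 × 1.002 = 1.002.
Ratio = 1.994/1.002 ≈ 1.99.

1.99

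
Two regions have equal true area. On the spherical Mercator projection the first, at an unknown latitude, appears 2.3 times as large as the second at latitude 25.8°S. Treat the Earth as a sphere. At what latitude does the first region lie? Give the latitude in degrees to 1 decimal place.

53.6°

Mercator areal scale is sec²φ, so apparent-area ratio = sec²φ₁ / sec²φ₂ = cos²φ₂ / cos²φ₁.
cos²φ₂ / cos²φ₁ = 2.3  ⇒  cos φ₁ = cos 25.8° / √2.3 = 0.9003/1.517 = 0.5937.
φ₁ = arccos(0.5937) ≈ 53.6°.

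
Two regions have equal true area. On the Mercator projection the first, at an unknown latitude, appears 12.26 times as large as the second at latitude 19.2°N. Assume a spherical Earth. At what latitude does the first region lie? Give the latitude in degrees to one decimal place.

On Mercator, (apparent₁)/(apparent₂) = sec²φ₁ / sec²φ₂ when true areas are equal.
cos²φ₂ / cos²φ₁ = 12.26  ⇒  cos φ₁ = cos 19.2° / √12.26 = 0.9444/3.501 = 0.2697.
φ₁ = arccos(0.2697) ≈ 74.4°.

74.4°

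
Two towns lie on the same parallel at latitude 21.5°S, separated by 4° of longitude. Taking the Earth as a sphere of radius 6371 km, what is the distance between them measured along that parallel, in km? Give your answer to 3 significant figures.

Arc length along a parallel = R cos φ · Δλ (with Δλ in radians).
= 6371 × cos 21.5° × (4° × π/180) = 6371 × 0.9304 × 0.06981 ≈ 414 km.

414 km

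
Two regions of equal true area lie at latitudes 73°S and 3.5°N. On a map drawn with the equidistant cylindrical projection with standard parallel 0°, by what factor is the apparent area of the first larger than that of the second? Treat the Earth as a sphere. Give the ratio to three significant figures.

3.41

Plate carrée maps x = Rλ, y = Rφ. The meridian scale is h = 1 and the parallel scale is k = 1/cos φ = sec φ.
Areal scale at 73°: h·k = 1.000 × 3.420 = 3.420.
Areal scale at 3.5°: h·k = 1.000 × 1.002 = 1.002.
Ratio = 3.420/1.002 ≈ 3.41.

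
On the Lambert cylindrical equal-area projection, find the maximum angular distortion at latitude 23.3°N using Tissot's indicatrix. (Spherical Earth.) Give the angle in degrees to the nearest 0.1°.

The Lambert cylindrical equal-area projection is the cylindrical equal-area projection with its standard parallel at the equator (φ₀ = 0). Cylindrical equal-area (φ₀ = 0°): h = cos φ / cos 0° along meridians, k = cos 0° / cos φ along parallels; h·k = 1.
At 23.3°: h = 0.9184, k = 1.089; principal scales a = 1.089, b = 0.9184.
sin(ω/2) = (a − b)/(a + b) = 0.1703/2.007 = 0.08487, so ω = 2 arcsin(0.08487) ≈ 9.7°.

9.7°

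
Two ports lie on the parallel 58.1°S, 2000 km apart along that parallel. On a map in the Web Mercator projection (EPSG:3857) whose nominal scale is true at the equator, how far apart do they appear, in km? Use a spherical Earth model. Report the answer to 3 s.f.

Mercator is conformal, so the point scale is isotropic: h = k = sec φ = 1/cos φ.
Along the parallel, k = sec 58.1° = 1/0.5284 = 1.892.
Map distance = 2000 × 1.892 ≈ 3780 km.

3780 km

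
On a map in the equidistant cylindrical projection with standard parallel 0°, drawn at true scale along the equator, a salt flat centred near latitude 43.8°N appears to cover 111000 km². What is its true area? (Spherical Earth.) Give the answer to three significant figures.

80100 km²

In the plate carrée (x = Rλ, y = Rφ), meridians are true-scale (h = 1) and parallels are stretched by k = sec φ.
Areal scale = h·k = 1 × sec φ; at 43.8°, h = 1.000, k = 1.386, so h·k = 1.386.
True area = apparent / (areal scale) = 111000 / 1.386 ≈ 80100 km².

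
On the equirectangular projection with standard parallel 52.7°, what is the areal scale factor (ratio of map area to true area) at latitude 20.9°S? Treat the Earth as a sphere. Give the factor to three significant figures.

0.649

The equidistant cylindrical projection with φ₀ = 52.7° has h = 1 (meridians true) and k = cos φ₀ / cos φ along parallels.
Areal scale = h·k = 1 × cos φ₀ / cos φ; at 20.9°, h = 1.000, k = 0.6487, so h·k = 0.6487.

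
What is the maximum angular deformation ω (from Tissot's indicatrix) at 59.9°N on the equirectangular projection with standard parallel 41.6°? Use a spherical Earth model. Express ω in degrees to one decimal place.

The equidistant cylindrical projection with φ₀ = 41.6° has h = 1 (meridians true) and k = cos φ₀ / cos φ along parallels.
At 59.9°: h = 1.000, k = 1.491; principal scales a = 1.491, b = 1.000.
sin(ω/2) = (a − b)/(a + b) = 0.4911/2.491 = 0.1971, so ω = 2 arcsin(0.1971) ≈ 22.7°.

22.7°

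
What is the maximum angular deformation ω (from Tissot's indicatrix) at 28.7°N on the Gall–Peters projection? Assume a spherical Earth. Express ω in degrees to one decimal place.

Gall–Peters is a cylindrical equal-area projection with standard parallels at ±45°. For cylindrical equal-area with standard parallel φ₀, h = cos φ / cos φ₀ and k = cos φ₀ / cos φ, so h·k = 1.
At 28.7°: h = 1.240, k = 0.8061; principal scales a = 1.240, b = 0.8061.
sin(ω/2) = (a − b)/(a + b) = 0.4343/2.047 = 0.2122, so ω = 2 arcsin(0.2122) ≈ 24.5°.

24.5°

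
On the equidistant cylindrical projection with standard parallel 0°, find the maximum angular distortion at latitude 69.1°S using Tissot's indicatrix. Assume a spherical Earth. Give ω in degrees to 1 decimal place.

56.6°

Plate carrée maps x = Rλ, y = Rφ. The meridian scale is h = 1 and the parallel scale is k = 1/cos φ = sec φ.
At 69.1°: h = 1.000, k = 2.803; principal scales a = 2.803, b = 1.000.
sin(ω/2) = (a − b)/(a + b) = 1.803/3.803 = 0.4741, so ω = 2 arcsin(0.4741) ≈ 56.6°.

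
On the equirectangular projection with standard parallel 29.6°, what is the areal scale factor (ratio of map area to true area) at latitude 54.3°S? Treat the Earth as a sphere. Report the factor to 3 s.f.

The equidistant cylindrical projection with φ₀ = 29.6° has h = 1 (meridians true) and k = cos φ₀ / cos φ along parallels.
Areal scale = h·k = 1 × cos φ₀ / cos φ; at 54.3°, h = 1.000, k = 1.490, so h·k = 1.490.

1.49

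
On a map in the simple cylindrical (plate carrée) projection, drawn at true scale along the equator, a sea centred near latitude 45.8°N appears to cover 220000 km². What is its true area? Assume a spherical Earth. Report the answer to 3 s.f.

Plate carrée maps x = Rλ, y = Rφ. The meridian scale is h = 1 and the parallel scale is k = 1/cos φ = sec φ.
Areal scale = h·k = 1 × sec φ; at 45.8°, h = 1.000, k = 1.434, so h·k = 1.434.
True area = apparent / (areal scale) = 220000 / 1.434 ≈ 153000 km².

153000 km²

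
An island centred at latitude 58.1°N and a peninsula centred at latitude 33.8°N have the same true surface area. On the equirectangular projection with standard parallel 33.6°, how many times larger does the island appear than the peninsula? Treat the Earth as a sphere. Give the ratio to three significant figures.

1.57

With standard parallel φ₀ = 33.6°, the equirectangular projection gives x = Rλ cos φ₀, y = Rφ, so h = 1 and k = cos 33.6° / cos φ.
Areal scale at 58.1°: h·k = 1.000 × 1.576 = 1.576.
Areal scale at 33.8°: h·k = 1.000 × 1.002 = 1.002.
Ratio = 1.576/1.002 ≈ 1.57.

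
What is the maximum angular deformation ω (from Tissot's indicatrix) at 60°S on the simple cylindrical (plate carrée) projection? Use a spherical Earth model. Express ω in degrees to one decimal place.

38.9°

For the equirectangular projection with φ₀ = 0 (plate carrée), h = 1 along meridians and k = sec φ along parallels.
At 60°: h = 1.000, k = 2.000; principal scales a = 2.000, b = 1.000.
sin(ω/2) = (a − b)/(a + b) = 1.0000/3.000 = 0.3333, so ω = 2 arcsin(0.3333) ≈ 38.9°.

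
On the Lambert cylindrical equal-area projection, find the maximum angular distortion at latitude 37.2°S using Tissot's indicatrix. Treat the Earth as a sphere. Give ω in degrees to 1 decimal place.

The Lambert cylindrical equal-area projection is the cylindrical equal-area projection with its standard parallel at the equator (φ₀ = 0). For cylindrical equal-area with standard parallel φ₀, h = cos φ / cos φ₀ and k = cos φ₀ / cos φ, so h·k = 1.
At 37.2°: h = 0.7965, k = 1.255; principal scales a = 1.255, b = 0.7965.
sin(ω/2) = (a − b)/(a + b) = 0.4589/2.052 = 0.2236, so ω = 2 arcsin(0.2236) ≈ 25.8°.

25.8°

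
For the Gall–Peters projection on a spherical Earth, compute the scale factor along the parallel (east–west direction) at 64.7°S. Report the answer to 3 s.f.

The Gall–Peters projection is cylindrical equal-area with φ₀ = 45°. A cylindrical equal-area projection with standard parallel φ₀ has meridian scale h = cos φ / cos φ₀ and parallel scale k = cos φ₀ / cos φ (so areas are preserved, h·k = 1).
k = cos 45° / cos 64.7° = 0.7071/0.4274 = 1.655.

1.65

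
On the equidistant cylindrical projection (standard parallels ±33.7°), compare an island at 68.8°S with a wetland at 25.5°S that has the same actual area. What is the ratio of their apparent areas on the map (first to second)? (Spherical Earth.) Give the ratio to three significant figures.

2.50

With standard parallel φ₀ = 33.7°, the equirectangular projection gives x = Rλ cos φ₀, y = Rφ, so h = 1 and k = cos 33.7° / cos φ.
Areal scale at 68.8°: h·k = 1.000 × 2.301 = 2.301.
Areal scale at 25.5°: h·k = 1.000 × 0.9217 = 0.9217.
Ratio = 2.301/0.9217 ≈ 2.50.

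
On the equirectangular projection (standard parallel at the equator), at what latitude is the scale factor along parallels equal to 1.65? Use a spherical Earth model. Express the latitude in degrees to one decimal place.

Plate carrée: h = 1, k = sec φ along parallels.
sec φ = 1.65  ⇒  cos φ = 0.6061  ⇒  φ ≈ 52.7°.

52.7°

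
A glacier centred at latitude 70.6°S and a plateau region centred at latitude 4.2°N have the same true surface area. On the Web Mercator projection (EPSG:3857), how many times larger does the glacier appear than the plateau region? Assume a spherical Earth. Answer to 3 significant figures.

9.02

Mercator areal scale is sec²φ.
At 70.6°: sec²(70.6°) = 1/0.3322² = 9.064.
At 4.2°: sec²(4.2°) = 1/0.9973² = 1.005.
Ratio = 9.064/1.005 = cos²(4.2°)/cos²(70.6°) ≈ 9.02.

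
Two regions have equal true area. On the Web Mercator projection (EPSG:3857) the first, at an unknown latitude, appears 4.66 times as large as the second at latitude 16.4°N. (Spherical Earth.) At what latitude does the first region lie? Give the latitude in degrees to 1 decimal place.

For equal true areas on Mercator, apparent areas scale as sec²φ, so the ratio is cos²φ₂ / cos²φ₁.
cos²φ₂ / cos²φ₁ = 4.66  ⇒  cos φ₁ = cos 16.4° / √4.66 = 0.9593/2.159 = 0.4444.
φ₁ = arccos(0.4444) ≈ 63.6°.

63.6°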